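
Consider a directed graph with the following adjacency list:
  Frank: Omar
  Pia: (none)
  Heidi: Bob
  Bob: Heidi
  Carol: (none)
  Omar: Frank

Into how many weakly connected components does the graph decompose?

From Bob: component {Bob, Heidi}.
From Carol: component {Carol}.
From Frank: component {Frank, Omar}.
From Pia: component {Pia}.
That's 4 components.

4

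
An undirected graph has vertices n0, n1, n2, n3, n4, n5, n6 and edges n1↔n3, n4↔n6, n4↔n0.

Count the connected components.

4

From n0: component {n0, n4, n6}.
From n1: component {n1, n3}.
From n2: component {n2}.
From n5: component {n5}.
That's 4 components.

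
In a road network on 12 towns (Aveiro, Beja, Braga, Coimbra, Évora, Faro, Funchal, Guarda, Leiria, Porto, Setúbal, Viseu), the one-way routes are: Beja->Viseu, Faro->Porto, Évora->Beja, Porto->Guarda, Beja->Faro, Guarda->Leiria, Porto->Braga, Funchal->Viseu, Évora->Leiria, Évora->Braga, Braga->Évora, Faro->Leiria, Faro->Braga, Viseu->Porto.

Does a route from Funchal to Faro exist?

Yes

Explore from Funchal.
Distance 1: reach Viseu.
Distance 2: reach Porto.
Distance 3: reach Braga, Guarda.
Distance 4: reach Évora, Leiria.
Distance 5: reach Beja.
Distance 6: reach Faro.
Found Faro.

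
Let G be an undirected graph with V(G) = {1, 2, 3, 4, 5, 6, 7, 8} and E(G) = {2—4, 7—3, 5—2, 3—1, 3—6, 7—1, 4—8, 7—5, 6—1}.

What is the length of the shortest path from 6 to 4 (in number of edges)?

Distance 0: 6.
Distance 1: 1, 3.
Distance 2: 7.
Distance 3: 5.
Distance 4: 2.
Distance 5: 4 — contains 4.

5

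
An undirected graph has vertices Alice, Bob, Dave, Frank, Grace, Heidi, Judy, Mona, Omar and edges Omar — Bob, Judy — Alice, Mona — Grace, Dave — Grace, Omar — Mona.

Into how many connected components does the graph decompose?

4

From Alice: component {Alice, Judy}.
From Bob: component {Bob, Dave, Grace, Mona, Omar}.
From Frank: component {Frank}.
From Heidi: component {Heidi}.
That's 4 components.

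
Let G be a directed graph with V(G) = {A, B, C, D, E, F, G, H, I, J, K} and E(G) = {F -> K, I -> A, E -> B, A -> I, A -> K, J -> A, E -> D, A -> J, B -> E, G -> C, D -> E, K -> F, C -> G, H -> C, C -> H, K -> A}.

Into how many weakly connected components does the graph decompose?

From A: component {A, F, I, J, K}.
From B: component {B, D, E}.
From C: component {C, G, H}.
That's 3 components.

3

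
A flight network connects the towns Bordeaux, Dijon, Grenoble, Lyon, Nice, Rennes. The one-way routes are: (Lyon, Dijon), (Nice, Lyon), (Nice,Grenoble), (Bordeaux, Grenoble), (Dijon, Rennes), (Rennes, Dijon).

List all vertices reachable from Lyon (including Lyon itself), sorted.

Dijon, Lyon, Rennes

Start at Lyon.
Its neighbours: Dijon.
Then their neighbours: Rennes.
Nothing further is reachable.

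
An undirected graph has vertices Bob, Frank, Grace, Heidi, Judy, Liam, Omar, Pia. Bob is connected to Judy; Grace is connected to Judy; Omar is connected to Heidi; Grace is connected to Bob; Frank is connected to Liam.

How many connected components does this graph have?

From Bob: component {Bob, Grace, Judy}.
From Frank: component {Frank, Liam}.
From Heidi: component {Heidi, Omar}.
From Pia: component {Pia}.
That's 4 components.

4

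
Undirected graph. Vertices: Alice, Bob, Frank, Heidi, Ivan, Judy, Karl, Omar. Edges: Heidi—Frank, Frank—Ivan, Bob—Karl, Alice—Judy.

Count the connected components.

From Alice: component {Alice, Judy}.
From Bob: component {Bob, Karl}.
From Frank: component {Frank, Heidi, Ivan}.
From Omar: component {Omar}.
That's 4 components.

4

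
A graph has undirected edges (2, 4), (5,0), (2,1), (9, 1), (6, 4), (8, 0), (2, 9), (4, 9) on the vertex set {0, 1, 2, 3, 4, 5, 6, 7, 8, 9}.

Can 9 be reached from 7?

No

7 has no edges, so nothing is reachable from it.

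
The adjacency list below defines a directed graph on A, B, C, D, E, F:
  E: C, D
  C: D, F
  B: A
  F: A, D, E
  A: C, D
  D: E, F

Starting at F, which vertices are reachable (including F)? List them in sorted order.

A, C, D, E, F

Start at F.
Its neighbours: A, D, E.
Then their neighbours: C.
Nothing further is reachable.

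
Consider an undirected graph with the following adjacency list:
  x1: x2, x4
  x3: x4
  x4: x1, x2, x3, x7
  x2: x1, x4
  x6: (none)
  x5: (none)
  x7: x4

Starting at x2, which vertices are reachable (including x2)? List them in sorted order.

x1, x2, x3, x4, x7

Start at x2.
Its neighbours: x1, x4.
Then their neighbours: x3, x7.
Nothing further is reachable.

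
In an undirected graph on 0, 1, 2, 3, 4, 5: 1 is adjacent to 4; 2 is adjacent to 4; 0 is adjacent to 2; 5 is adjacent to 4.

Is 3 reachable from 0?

Explore from 0.
Distance 1: reach 2.
Distance 2: reach 4.
Distance 3: reach 1, 5.
The search is exhausted without reaching 3; it lies in a different component.

No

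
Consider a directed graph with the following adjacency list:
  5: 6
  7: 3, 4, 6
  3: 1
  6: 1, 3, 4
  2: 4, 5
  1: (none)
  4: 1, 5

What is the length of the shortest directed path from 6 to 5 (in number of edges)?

Distance 0: 6.
Distance 1: 1, 3, 4.
Distance 2: 5 — contains 5.

2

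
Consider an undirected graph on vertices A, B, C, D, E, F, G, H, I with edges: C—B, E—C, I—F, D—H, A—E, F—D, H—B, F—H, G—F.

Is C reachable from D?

Explore from D.
Distance 1: reach F, H.
Distance 2: reach B, G, I.
Distance 3: reach C.
Found C.

Yes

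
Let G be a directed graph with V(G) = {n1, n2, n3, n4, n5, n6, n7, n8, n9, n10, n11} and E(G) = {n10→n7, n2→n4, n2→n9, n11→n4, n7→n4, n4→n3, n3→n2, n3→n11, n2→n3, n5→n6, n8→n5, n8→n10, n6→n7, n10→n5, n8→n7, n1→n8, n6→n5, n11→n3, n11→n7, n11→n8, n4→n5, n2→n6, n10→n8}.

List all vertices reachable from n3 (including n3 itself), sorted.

n2, n3, n4, n5, n6, n7, n8, n9, n10, n11

Start at n3.
Its neighbours: n2, n11.
Then their neighbours: n4, n6, n7, n8, n9.
Then next layer: n5, n10.
Nothing further is reachable.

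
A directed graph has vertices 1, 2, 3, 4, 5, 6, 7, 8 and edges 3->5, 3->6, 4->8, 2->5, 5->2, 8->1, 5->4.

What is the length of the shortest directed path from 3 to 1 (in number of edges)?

4

Distance 0: 3.
Distance 1: 5, 6.
Distance 2: 2, 4.
Distance 3: 8.
Distance 4: 1 — contains 1.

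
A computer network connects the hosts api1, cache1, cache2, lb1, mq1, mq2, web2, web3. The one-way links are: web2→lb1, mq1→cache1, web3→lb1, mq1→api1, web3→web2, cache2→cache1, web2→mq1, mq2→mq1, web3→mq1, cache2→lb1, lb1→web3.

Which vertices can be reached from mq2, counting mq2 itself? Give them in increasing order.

Start at mq2.
Its neighbours: mq1.
Then their neighbours: api1, cache1.
Nothing further is reachable.

api1, cache1, mq1, mq2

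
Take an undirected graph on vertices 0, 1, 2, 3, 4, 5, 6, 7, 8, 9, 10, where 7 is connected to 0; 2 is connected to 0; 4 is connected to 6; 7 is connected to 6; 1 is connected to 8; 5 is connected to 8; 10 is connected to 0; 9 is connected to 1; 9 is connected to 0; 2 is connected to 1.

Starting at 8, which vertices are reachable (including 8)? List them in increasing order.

0, 1, 2, 4, 5, 6, 7, 8, 9, 10

Start at 8.
Its neighbours: 1, 5.
Then their neighbours: 2, 9.
Then next layer: 0.
Then next layer: 7, 10.
Then next layer: 6.
Then next layer: 4.
Nothing further is reachable.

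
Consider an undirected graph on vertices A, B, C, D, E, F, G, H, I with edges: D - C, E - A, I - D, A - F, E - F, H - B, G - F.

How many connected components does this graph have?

3

From A: component {A, E, F, G}.
From B: component {B, H}.
From C: component {C, D, I}.
That's 3 components.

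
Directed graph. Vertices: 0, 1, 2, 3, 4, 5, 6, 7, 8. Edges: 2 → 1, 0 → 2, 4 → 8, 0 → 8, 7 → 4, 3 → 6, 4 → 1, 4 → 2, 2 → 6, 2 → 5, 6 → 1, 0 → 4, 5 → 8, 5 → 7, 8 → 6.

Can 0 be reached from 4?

Explore from 4.
Distance 1: reach 1, 2, 8.
Distance 2: reach 5, 6.
Distance 3: reach 7.
The search from 4 is exhausted; no directed path reaches 0.

No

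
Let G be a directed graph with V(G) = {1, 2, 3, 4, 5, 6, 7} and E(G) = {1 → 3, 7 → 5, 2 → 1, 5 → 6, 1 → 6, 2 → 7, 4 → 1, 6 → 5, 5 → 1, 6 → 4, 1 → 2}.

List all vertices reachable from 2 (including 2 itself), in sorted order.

1, 2, 3, 4, 5, 6, 7

Start at 2.
Its neighbours: 1, 7.
Then their neighbours: 3, 5, 6.
Then next layer: 4.
Every vertex is now reached.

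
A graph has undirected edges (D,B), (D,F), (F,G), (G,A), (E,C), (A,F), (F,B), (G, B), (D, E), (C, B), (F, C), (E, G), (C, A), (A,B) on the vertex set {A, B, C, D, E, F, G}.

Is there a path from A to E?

Yes

Explore from A.
Distance 1: reach B, C, F, G.
Distance 2: reach D, E.
Found E.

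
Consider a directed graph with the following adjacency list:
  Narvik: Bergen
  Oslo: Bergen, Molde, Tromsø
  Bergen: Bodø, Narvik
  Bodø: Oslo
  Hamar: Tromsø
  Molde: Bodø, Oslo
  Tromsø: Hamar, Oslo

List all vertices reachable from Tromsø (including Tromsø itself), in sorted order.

Start at Tromsø.
Its neighbours: Hamar, Oslo.
Then their neighbours: Bergen, Molde.
Then next layer: Bodø, Narvik.
Every vertex is now reached.

Bergen, Bodø, Hamar, Molde, Narvik, Oslo, Tromsø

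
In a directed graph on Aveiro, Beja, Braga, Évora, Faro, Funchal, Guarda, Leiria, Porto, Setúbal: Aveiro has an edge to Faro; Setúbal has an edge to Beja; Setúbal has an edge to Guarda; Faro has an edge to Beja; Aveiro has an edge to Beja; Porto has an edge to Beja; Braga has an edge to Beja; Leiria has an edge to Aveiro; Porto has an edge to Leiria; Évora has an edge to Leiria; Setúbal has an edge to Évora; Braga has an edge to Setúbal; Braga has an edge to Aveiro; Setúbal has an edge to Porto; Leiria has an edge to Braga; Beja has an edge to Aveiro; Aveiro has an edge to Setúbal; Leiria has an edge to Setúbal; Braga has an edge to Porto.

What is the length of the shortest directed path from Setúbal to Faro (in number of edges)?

Distance 0: Setúbal.
Distance 1: Beja, Évora, Guarda, Porto.
Distance 2: Aveiro, Leiria.
Distance 3: Braga, Faro — contains Faro.

3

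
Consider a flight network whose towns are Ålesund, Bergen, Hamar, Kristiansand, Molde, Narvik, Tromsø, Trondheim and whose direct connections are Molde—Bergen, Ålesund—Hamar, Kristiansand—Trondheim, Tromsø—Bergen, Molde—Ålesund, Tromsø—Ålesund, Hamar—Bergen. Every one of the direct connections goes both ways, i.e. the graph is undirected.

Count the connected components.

From Ålesund: component {Ålesund, Bergen, Hamar, Molde, Tromsø}.
From Kristiansand: component {Kristiansand, Trondheim}.
From Narvik: component {Narvik}.
That's 3 components.

3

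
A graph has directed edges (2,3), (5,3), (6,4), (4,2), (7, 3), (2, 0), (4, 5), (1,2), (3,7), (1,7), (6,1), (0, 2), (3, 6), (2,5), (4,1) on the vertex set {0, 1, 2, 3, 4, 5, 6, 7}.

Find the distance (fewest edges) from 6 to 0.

Distance 0: 6.
Distance 1: 1, 4.
Distance 2: 2, 5, 7.
Distance 3: 0, 3 — contains 0.

3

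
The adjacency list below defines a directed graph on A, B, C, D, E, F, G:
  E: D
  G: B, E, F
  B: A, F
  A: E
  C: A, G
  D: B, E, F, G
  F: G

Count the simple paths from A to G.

3

A→E→D→B→F→G
A→E→D→F→G
A→E→D→G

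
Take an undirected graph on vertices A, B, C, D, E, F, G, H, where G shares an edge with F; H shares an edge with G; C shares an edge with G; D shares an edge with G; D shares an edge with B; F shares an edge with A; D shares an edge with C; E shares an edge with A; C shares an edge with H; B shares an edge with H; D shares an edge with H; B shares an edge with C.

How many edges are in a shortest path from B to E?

Distance 0: B.
Distance 1: C, D, H.
Distance 2: G.
Distance 3: F.
Distance 4: A.
Distance 5: E — contains E.

5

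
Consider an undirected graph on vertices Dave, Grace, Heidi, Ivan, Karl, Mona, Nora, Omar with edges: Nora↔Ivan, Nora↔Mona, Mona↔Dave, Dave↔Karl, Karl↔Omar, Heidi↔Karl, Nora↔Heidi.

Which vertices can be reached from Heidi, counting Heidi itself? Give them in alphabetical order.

Dave, Heidi, Ivan, Karl, Mona, Nora, Omar

Start at Heidi.
Its neighbours: Karl, Nora.
Then their neighbours: Dave, Ivan, Mona, Omar.
Nothing further is reachable.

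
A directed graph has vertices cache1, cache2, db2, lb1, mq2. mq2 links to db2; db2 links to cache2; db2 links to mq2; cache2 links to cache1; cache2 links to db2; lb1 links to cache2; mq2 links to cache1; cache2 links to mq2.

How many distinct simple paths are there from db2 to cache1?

db2→cache2→cache1
db2→cache2→mq2→cache1
db2→mq2→cache1

3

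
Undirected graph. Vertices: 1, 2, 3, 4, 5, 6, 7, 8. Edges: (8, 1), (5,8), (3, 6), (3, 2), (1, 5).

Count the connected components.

4

From 1: component {1, 5, 8}.
From 2: component {2, 3, 6}.
From 4: component {4}.
From 7: component {7}.
That's 4 components.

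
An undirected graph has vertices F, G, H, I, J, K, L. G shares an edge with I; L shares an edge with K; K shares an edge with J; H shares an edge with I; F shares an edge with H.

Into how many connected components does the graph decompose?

From F: component {F, G, H, I}.
From J: component {J, K, L}.
That's 2 components.

2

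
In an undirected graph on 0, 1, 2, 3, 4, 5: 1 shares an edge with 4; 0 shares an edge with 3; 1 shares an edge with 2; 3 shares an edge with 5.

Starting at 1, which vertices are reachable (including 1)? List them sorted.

1, 2, 4

Start at 1.
Its neighbours: 2, 4.
Nothing further is reachable.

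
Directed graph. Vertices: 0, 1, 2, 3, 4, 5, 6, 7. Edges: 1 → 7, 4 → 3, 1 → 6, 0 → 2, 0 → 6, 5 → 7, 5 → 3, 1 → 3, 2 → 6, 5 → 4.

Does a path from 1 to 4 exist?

Explore from 1.
Distance 1: reach 3, 6, 7.
The search from 1 is exhausted; no directed path reaches 4.

No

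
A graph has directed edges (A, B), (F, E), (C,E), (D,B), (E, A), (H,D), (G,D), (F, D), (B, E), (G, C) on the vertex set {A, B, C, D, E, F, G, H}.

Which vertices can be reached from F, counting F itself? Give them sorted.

A, B, D, E, F

Start at F.
Its neighbours: D, E.
Then their neighbours: A, B.
Nothing further is reachable.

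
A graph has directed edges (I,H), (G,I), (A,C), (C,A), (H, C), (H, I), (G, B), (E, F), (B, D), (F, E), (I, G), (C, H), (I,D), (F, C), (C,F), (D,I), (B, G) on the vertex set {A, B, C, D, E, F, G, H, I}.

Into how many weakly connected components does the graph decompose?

From A: component {A, B, C, D, E, F, G, H, I}.
That's 1 component.

1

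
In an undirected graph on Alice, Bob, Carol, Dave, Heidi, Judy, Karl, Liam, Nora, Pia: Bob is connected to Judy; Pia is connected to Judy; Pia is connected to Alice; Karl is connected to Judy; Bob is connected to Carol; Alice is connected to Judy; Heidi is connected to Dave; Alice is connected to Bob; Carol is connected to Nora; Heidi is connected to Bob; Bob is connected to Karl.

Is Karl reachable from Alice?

Yes

Explore from Alice.
Distance 1: reach Bob, Judy, Pia.
Distance 2: reach Carol, Heidi, Karl.
Found Karl.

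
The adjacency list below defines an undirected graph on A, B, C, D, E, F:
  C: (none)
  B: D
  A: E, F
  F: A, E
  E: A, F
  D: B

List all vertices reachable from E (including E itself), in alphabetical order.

A, E, F

Start at E.
Its neighbours: A, F.
Nothing further is reachable.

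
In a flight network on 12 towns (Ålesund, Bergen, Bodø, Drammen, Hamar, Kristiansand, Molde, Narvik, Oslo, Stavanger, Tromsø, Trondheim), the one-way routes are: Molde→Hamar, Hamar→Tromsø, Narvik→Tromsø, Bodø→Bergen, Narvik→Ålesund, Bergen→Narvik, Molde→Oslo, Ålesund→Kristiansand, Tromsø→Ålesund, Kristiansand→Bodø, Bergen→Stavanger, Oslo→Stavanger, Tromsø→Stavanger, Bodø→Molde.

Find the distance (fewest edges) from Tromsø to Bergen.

Distance 0: Tromsø.
Distance 1: Ålesund, Stavanger.
Distance 2: Kristiansand.
Distance 3: Bodø.
Distance 4: Bergen, Molde — contains Bergen.

4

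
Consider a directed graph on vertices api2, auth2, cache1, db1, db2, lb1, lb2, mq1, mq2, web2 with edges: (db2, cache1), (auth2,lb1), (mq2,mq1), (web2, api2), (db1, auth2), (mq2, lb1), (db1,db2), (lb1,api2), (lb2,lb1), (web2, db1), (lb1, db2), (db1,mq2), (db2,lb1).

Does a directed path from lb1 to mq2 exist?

No

Explore from lb1.
Distance 1: reach api2, db2.
Distance 2: reach cache1.
The search from lb1 is exhausted; no directed path reaches mq2.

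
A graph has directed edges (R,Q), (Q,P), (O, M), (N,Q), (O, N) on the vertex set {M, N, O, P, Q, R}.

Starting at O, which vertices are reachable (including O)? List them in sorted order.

M, N, O, P, Q

Start at O.
Its neighbours: M, N.
Then their neighbours: Q.
Then next layer: P.
Nothing further is reachable.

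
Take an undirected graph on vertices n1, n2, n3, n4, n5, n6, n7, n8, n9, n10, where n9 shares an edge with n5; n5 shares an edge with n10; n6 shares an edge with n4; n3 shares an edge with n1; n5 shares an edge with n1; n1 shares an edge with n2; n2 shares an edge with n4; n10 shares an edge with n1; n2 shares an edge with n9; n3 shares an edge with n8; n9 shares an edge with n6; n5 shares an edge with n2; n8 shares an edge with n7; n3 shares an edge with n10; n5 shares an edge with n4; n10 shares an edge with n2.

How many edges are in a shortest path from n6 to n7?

6

Distance 0: n6.
Distance 1: n4, n9.
Distance 2: n2, n5.
Distance 3: n1, n10.
Distance 4: n3.
Distance 5: n8.
Distance 6: n7 — contains n7.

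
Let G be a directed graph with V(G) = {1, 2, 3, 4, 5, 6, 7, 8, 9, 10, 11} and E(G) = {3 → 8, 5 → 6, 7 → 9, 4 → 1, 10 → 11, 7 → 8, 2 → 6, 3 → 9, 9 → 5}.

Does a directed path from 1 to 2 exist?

No

1 has no outgoing edges, so nothing is reachable from it.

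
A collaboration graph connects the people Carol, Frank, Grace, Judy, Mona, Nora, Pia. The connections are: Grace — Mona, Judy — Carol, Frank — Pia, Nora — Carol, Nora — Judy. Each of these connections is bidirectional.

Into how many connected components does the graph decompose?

From Carol: component {Carol, Judy, Nora}.
From Frank: component {Frank, Pia}.
From Grace: component {Grace, Mona}.
That's 3 components.

3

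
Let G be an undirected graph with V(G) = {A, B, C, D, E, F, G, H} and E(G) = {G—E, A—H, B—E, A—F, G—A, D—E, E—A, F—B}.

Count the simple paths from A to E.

3

A–E
A–F–B–E
A–G–E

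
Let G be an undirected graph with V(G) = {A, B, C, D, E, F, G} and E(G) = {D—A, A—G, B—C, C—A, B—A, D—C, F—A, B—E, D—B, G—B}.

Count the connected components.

From A: component {A, B, C, D, E, F, G}.
That's 1 component.

1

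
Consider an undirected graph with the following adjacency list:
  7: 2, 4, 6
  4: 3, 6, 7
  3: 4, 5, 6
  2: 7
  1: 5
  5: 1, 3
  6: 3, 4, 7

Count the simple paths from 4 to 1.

3

4–3–5–1
4–6–3–5–1
4–7–6–3–5–1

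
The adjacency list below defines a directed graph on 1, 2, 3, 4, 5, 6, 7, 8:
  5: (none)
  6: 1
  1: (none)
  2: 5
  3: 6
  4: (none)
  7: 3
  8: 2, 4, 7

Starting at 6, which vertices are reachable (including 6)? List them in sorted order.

Start at 6.
Its neighbours: 1.
Nothing further is reachable.

1, 6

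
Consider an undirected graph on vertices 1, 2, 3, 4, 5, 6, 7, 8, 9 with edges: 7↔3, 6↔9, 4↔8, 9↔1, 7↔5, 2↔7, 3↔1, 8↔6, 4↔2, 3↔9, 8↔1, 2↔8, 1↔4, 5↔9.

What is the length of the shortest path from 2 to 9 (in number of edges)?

Distance 0: 2.
Distance 1: 4, 7, 8.
Distance 2: 1, 3, 5, 6.
Distance 3: 9 — contains 9.

3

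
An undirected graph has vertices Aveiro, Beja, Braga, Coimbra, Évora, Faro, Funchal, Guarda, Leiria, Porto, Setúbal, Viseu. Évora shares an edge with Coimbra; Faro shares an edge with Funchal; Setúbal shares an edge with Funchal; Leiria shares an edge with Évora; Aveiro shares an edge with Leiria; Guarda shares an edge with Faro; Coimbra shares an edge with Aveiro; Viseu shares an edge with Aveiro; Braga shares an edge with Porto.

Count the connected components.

From Aveiro: component {Aveiro, Coimbra, Évora, Leiria, Viseu}.
From Beja: component {Beja}.
From Braga: component {Braga, Porto}.
From Faro: component {Faro, Funchal, Guarda, Setúbal}.
That's 4 components.

4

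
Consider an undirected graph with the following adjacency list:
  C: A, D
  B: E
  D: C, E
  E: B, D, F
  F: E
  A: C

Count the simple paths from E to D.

E–D

1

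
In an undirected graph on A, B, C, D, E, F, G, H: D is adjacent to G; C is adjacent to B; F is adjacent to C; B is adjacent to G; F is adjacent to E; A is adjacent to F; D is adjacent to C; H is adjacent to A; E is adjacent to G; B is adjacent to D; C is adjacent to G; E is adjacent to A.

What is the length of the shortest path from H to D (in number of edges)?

4

Distance 0: H.
Distance 1: A.
Distance 2: E, F.
Distance 3: C, G.
Distance 4: B, D — contains D.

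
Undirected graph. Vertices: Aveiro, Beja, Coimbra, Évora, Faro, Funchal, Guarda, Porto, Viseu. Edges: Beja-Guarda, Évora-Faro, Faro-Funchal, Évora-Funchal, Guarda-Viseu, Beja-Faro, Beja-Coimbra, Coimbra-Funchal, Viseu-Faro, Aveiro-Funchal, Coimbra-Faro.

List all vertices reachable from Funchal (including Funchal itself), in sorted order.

Start at Funchal.
Its neighbours: Aveiro, Coimbra, Évora, Faro.
Then their neighbours: Beja, Viseu.
Then next layer: Guarda.
Nothing further is reachable.

Aveiro, Beja, Coimbra, Évora, Faro, Funchal, Guarda, Viseu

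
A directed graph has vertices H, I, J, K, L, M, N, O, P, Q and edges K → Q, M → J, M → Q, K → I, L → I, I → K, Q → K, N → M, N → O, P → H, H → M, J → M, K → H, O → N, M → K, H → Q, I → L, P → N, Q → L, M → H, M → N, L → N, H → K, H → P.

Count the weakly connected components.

1

From H: component {H, I, J, K, L, M, N, O, P, Q}.
That's 1 component.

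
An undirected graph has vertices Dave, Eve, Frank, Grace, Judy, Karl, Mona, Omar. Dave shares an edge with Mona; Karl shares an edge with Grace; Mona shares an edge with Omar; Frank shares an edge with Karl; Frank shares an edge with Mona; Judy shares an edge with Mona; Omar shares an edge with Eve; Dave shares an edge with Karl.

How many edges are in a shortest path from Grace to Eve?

Distance 0: Grace.
Distance 1: Karl.
Distance 2: Dave, Frank.
Distance 3: Mona.
Distance 4: Judy, Omar.
Distance 5: Eve — contains Eve.

5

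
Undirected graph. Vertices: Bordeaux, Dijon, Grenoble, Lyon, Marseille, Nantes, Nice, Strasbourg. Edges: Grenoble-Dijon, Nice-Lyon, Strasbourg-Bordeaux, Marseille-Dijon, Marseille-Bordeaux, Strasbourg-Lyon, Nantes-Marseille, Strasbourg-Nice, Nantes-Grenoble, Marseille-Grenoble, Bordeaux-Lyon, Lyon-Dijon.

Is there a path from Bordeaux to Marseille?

Explore from Bordeaux.
Distance 1: reach Lyon, Marseille, Strasbourg.
Found Marseille.

Yes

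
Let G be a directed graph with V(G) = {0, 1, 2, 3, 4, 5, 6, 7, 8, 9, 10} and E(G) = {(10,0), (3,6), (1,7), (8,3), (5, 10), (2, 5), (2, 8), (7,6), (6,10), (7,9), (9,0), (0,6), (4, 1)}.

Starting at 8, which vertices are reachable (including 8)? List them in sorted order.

Start at 8.
Its neighbours: 3.
Then their neighbours: 6.
Then next layer: 10.
Then next layer: 0.
Nothing further is reachable.

0, 3, 6, 8, 10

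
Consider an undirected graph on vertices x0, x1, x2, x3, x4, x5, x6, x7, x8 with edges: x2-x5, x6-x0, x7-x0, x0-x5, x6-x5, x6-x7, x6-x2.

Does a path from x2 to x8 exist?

Explore from x2.
Distance 1: reach x5, x6.
Distance 2: reach x0, x7.
The search is exhausted without reaching x8; it lies in a different component.

No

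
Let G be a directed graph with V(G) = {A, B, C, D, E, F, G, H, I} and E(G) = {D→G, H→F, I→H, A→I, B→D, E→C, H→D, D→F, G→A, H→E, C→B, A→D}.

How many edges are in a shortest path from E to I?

Distance 0: E.
Distance 1: C.
Distance 2: B.
Distance 3: D.
Distance 4: F, G.
Distance 5: A.
Distance 6: I — contains I.

6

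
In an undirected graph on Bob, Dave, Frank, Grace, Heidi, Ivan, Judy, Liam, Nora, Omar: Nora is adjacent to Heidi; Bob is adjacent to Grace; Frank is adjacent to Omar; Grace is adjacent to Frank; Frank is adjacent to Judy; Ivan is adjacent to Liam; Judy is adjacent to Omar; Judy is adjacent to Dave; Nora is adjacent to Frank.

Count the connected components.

From Bob: component {Bob, Dave, Frank, Grace, Heidi, Judy, Nora, Omar}.
From Ivan: component {Ivan, Liam}.
That's 2 components.

2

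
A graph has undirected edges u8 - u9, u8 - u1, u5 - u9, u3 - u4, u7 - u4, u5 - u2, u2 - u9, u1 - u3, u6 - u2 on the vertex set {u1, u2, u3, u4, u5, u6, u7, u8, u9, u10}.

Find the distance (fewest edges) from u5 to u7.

6

Distance 0: u5.
Distance 1: u2, u9.
Distance 2: u6, u8.
Distance 3: u1.
Distance 4: u3.
Distance 5: u4.
Distance 6: u7 — contains u7.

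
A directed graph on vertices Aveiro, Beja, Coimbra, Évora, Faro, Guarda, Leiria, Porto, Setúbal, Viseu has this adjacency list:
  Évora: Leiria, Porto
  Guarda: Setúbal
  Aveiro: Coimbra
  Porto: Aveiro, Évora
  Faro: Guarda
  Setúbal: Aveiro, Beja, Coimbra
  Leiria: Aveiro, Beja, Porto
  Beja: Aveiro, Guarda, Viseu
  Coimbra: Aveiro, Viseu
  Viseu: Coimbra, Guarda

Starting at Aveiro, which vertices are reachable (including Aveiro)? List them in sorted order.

Start at Aveiro.
Its neighbours: Coimbra.
Then their neighbours: Viseu.
Then next layer: Guarda.
Then next layer: Setúbal.
Then next layer: Beja.
Nothing further is reachable.

Aveiro, Beja, Coimbra, Guarda, Setúbal, Viseu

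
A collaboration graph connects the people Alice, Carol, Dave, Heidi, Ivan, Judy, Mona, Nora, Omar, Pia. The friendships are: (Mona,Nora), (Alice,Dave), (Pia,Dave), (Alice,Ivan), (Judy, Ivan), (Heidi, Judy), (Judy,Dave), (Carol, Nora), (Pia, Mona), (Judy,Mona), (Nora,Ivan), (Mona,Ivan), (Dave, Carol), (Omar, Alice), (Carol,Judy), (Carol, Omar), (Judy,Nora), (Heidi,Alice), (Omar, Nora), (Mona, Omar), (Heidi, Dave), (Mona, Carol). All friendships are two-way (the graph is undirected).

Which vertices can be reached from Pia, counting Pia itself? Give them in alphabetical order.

Start at Pia.
Its neighbours: Dave, Mona.
Then their neighbours: Alice, Carol, Heidi, Ivan, Judy, Nora, Omar.
Every vertex is now reached.

Alice, Carol, Dave, Heidi, Ivan, Judy, Mona, Nora, Omar, Pia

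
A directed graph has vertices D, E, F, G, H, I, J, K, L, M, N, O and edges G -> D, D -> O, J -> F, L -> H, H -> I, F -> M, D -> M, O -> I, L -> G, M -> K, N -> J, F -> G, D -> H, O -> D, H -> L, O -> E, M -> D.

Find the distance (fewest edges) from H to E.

Distance 0: H.
Distance 1: I, L.
Distance 2: G.
Distance 3: D.
Distance 4: M, O.
Distance 5: E, K — contains E.

5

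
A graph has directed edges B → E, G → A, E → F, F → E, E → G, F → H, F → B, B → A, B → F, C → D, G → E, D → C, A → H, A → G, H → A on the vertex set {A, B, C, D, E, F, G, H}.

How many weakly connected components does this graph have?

From A: component {A, B, E, F, G, H}.
From C: component {C, D}.
That's 2 components.

2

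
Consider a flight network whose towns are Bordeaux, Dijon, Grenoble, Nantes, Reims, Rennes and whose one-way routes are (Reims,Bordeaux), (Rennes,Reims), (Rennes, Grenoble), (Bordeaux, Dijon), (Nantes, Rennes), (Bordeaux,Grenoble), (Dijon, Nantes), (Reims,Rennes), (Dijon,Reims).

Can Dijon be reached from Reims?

Yes

Explore from Reims.
Distance 1: reach Bordeaux, Rennes.
Distance 2: reach Dijon, Grenoble.
Found Dijon.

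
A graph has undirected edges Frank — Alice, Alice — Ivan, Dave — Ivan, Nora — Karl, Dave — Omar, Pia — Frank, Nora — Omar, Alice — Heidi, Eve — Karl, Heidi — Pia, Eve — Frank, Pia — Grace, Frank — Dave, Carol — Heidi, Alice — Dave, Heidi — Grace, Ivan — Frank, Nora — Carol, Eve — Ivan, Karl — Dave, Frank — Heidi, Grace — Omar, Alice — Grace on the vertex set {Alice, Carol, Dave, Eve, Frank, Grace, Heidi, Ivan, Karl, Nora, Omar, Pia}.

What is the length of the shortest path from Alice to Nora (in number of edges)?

3

Distance 0: Alice.
Distance 1: Dave, Frank, Grace, Heidi, Ivan.
Distance 2: Carol, Eve, Karl, Omar, Pia.
Distance 3: Nora — contains Nora.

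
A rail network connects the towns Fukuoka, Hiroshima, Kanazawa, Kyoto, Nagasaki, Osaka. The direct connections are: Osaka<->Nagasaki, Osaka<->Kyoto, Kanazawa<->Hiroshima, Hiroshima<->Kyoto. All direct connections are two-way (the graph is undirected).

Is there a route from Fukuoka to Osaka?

No

Fukuoka has no edges, so nothing is reachable from it.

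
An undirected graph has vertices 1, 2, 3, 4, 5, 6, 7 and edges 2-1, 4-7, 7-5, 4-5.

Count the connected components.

4

From 1: component {1, 2}.
From 3: component {3}.
From 4: component {4, 5, 7}.
From 6: component {6}.
That's 4 components.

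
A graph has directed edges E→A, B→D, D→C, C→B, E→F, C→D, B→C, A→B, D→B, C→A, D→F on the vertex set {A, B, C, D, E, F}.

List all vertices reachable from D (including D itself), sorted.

Start at D.
Its neighbours: B, C, F.
Then their neighbours: A.
Nothing further is reachable.

A, B, C, D, F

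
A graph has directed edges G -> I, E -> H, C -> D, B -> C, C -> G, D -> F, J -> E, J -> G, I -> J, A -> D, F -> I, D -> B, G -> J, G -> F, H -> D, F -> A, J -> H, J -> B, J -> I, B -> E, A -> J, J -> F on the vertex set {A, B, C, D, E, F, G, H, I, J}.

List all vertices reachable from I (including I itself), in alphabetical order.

A, B, C, D, E, F, G, H, I, J

Start at I.
Its neighbours: J.
Then their neighbours: B, E, F, G, H.
Then next layer: A, C, D.
Every vertex is now reached.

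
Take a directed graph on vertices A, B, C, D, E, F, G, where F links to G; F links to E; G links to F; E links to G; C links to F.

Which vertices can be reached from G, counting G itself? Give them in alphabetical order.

E, F, G

Start at G.
Its neighbours: F.
Then their neighbours: E.
Nothing further is reachable.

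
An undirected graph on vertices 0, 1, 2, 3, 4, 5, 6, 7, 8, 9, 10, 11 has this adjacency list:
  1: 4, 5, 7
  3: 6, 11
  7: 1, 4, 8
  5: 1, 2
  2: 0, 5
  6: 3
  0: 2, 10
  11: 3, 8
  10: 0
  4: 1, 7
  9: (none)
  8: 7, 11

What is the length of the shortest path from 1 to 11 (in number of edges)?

3

Distance 0: 1.
Distance 1: 4, 5, 7.
Distance 2: 2, 8.
Distance 3: 0, 11 — contains 11.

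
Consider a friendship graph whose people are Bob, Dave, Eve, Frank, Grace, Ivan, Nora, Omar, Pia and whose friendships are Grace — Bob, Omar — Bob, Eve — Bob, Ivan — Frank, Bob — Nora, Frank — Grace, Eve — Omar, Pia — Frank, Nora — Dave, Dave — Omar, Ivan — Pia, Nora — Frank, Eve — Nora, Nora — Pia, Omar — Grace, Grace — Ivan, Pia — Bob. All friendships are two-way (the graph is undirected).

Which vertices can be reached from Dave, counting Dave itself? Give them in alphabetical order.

Bob, Dave, Eve, Frank, Grace, Ivan, Nora, Omar, Pia

Start at Dave.
Its neighbours: Nora, Omar.
Then their neighbours: Bob, Eve, Frank, Grace, Pia.
Then next layer: Ivan.
Every vertex is now reached.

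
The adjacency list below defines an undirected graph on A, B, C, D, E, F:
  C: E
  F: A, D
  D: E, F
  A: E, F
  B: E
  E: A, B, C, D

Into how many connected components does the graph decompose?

1

From A: component {A, B, C, D, E, F}.
That's 1 component.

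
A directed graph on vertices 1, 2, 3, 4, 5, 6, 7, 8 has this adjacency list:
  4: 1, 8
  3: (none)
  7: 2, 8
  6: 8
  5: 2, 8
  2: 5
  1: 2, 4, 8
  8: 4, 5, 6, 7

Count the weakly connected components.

2

From 1: component {1, 2, 4, 5, 6, 7, 8}.
From 3: component {3}.
That's 2 components.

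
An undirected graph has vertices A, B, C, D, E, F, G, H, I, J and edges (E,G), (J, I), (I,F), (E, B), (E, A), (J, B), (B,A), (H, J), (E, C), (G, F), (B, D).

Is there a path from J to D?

Explore from J.
Distance 1: reach B, H, I.
Distance 2: reach A, D, E, F.
Found D.

Yes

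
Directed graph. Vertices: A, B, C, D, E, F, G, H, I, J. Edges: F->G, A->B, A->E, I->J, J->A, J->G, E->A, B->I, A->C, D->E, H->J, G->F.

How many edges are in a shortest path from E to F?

6

Distance 0: E.
Distance 1: A.
Distance 2: B, C.
Distance 3: I.
Distance 4: J.
Distance 5: G.
Distance 6: F — contains F.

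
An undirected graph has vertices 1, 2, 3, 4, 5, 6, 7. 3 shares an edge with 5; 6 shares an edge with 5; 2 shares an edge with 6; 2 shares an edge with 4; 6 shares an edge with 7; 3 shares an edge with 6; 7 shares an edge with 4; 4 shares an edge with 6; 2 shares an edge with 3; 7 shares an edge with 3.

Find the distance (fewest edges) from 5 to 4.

2

Distance 0: 5.
Distance 1: 3, 6.
Distance 2: 2, 4, 7 — contains 4.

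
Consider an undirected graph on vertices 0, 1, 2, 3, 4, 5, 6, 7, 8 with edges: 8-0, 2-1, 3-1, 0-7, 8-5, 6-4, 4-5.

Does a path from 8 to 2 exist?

Explore from 8.
Distance 1: reach 0, 5.
Distance 2: reach 4, 7.
Distance 3: reach 6.
The search is exhausted without reaching 2; it lies in a different component.

No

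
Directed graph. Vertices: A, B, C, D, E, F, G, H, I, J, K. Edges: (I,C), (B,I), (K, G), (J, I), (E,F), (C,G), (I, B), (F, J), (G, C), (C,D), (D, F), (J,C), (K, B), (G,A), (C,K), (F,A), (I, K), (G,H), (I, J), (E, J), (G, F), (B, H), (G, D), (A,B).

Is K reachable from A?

Explore from A.
Distance 1: reach B.
Distance 2: reach H, I.
Distance 3: reach C, J, K.
Found K.

Yes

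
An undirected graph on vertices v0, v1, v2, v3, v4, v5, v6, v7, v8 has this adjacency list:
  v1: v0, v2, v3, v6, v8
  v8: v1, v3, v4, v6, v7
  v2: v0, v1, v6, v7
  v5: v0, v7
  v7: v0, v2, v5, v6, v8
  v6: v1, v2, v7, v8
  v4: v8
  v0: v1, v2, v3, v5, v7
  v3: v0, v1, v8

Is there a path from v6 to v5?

Explore from v6.
Distance 1: reach v1, v2, v7, v8.
Distance 2: reach v0, v3, v4, v5.
Found v5.

Yes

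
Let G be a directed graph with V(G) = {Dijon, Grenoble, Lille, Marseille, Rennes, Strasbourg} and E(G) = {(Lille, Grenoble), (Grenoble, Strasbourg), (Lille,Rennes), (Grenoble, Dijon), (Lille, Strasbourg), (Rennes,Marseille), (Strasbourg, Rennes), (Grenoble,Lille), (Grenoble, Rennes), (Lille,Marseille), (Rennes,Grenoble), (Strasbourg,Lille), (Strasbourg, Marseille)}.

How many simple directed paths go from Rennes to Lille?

2

Rennes→Grenoble→Lille
Rennes→Grenoble→Strasbourg→Lille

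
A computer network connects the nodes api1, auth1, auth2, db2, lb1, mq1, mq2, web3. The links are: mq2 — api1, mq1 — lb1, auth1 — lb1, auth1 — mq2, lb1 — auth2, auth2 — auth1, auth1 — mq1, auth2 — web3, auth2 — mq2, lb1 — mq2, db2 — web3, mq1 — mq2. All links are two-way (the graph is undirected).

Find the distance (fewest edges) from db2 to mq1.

Distance 0: db2.
Distance 1: web3.
Distance 2: auth2.
Distance 3: auth1, lb1, mq2.
Distance 4: api1, mq1 — contains mq1.

4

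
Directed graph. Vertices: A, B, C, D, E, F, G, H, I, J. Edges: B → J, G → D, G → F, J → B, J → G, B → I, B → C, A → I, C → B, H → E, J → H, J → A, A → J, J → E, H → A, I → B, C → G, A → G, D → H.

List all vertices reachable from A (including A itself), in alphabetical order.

A, B, C, D, E, F, G, H, I, J

Start at A.
Its neighbours: G, I, J.
Then their neighbours: B, D, E, F, H.
Then next layer: C.
Every vertex is now reached.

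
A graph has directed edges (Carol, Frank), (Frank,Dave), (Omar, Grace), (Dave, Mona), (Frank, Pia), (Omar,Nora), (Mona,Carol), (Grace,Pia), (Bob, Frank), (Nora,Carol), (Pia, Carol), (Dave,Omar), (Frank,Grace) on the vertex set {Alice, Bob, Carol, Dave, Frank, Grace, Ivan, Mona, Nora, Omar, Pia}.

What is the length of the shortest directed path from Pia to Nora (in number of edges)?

5

Distance 0: Pia.
Distance 1: Carol.
Distance 2: Frank.
Distance 3: Dave, Grace.
Distance 4: Mona, Omar.
Distance 5: Nora — contains Nora.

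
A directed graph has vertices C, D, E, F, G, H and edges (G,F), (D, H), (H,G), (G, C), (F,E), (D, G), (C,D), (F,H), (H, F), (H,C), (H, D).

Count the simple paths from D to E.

3

D→G→F→E
D→H→F→E
D→H→G→F→E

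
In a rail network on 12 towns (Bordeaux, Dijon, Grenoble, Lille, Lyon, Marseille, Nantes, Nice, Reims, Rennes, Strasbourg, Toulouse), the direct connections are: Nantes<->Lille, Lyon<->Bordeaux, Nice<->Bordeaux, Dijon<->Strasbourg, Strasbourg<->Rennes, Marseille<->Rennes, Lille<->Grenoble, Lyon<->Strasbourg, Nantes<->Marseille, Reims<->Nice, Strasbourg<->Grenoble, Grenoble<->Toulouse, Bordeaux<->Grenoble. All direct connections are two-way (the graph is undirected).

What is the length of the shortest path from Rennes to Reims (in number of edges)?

5

Distance 0: Rennes.
Distance 1: Marseille, Strasbourg.
Distance 2: Dijon, Grenoble, Lyon, Nantes.
Distance 3: Bordeaux, Lille, Toulouse.
Distance 4: Nice.
Distance 5: Reims — contains Reims.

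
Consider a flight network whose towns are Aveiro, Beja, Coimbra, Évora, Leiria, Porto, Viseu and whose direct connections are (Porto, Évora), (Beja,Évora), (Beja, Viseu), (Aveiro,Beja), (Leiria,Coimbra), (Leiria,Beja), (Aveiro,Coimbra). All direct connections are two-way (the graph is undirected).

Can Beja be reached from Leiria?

Explore from Leiria.
Distance 1: reach Beja, Coimbra.
Found Beja.

Yes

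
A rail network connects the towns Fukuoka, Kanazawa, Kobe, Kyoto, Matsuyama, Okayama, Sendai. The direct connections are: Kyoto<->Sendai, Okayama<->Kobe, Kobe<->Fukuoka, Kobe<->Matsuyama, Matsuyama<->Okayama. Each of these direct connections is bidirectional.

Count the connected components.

From Fukuoka: component {Fukuoka, Kobe, Matsuyama, Okayama}.
From Kanazawa: component {Kanazawa}.
From Kyoto: component {Kyoto, Sendai}.
That's 3 components.

3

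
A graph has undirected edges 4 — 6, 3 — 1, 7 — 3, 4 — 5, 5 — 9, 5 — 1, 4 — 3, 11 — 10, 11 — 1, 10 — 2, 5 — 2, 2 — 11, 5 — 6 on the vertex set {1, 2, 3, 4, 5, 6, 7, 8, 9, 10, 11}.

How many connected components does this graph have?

2

From 1: component {1, 2, 3, 4, 5, 6, 7, 9, 10, 11}.
From 8: component {8}.
That's 2 components.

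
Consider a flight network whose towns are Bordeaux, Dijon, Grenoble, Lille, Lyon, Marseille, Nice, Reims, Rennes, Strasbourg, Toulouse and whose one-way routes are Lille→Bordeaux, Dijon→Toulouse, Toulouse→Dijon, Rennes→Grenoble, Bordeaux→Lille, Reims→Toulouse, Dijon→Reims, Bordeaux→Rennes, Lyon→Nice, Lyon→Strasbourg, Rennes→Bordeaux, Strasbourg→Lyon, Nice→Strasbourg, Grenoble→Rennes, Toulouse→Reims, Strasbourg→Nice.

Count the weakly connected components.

From Bordeaux: component {Bordeaux, Grenoble, Lille, Rennes}.
From Dijon: component {Dijon, Reims, Toulouse}.
From Lyon: component {Lyon, Nice, Strasbourg}.
From Marseille: component {Marseille}.
That's 4 components.

4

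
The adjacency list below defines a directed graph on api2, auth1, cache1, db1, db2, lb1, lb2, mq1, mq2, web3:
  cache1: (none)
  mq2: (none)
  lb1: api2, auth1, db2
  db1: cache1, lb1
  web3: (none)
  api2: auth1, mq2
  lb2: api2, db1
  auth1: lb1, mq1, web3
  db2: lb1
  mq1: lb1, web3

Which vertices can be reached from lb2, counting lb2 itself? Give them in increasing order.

Start at lb2.
Its neighbours: api2, db1.
Then their neighbours: auth1, cache1, lb1, mq2.
Then next layer: db2, mq1, web3.
Every vertex is now reached.

api2, auth1, cache1, db1, db2, lb1, lb2, mq1, mq2, web3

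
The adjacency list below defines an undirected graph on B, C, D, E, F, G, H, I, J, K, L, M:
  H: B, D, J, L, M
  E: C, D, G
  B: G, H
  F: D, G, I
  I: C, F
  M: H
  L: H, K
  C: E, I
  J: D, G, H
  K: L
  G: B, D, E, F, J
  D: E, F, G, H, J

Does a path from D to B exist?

Yes

Explore from D.
Distance 1: reach E, F, G, H, J.
Distance 2: reach B, C, I, L, M.
Found B.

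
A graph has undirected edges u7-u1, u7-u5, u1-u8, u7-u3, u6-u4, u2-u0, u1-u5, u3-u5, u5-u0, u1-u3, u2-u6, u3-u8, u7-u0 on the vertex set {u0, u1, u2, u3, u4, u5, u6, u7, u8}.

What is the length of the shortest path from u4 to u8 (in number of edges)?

6

Distance 0: u4.
Distance 1: u6.
Distance 2: u2.
Distance 3: u0.
Distance 4: u5, u7.
Distance 5: u1, u3.
Distance 6: u8 — contains u8.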